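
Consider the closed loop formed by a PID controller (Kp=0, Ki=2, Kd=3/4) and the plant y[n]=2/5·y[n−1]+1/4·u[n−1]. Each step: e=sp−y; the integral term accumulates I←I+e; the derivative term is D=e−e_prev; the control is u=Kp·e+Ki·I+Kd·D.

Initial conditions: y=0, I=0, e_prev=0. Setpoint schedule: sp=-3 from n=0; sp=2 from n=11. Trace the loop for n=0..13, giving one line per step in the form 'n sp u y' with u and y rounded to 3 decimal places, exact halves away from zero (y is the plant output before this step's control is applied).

(exact arithmetic carried between steps; '≈' marks a value shown rounded to 6 d.p. or computed from one; I and e_prev carry over from the previous line; the table rounds u and y to 3 d.p., halves away from zero)
n=0: y=0, sp=-3, e=sp−y=-3; I=-3, D=e−e_prev=-3; u=0·(-3)+2·(-3)+3/4·(-3)=-8.25; next y=2/5·0+1/4·(-8.25)=-2.0625
n=1: y=-2.0625, sp=-3, e=sp−y=-0.9375; I=-3.9375, D=e−e_prev=2.0625; u=0·(-0.9375)+2·(-3.9375)+3/4·2.0625=-6.328125; next y=2/5·(-2.0625)+1/4·(-6.328125)≈-2.407031
n=2: y≈-2.407031, sp=-3, e=sp−y≈-0.592969; I≈-4.530469, D=e−e_prev≈0.344531; u=0·(-0.592969)+2·(-4.530469)+3/4·0.344531≈-8.802539; next y=2/5·(-2.407031)+1/4·(-8.802539)≈-3.163447
n=3: y≈-3.163447, sp=-3, e=sp−y≈0.163447; I≈-4.367021, D=e−e_prev≈0.756416; u=0·0.163447+2·(-4.367021)+3/4·0.756416≈-8.166731; next y=2/5·(-3.163447)+1/4·(-8.166731)≈-3.307062
n=4: y≈-3.307062, sp=-3, e=sp−y≈0.307062; I≈-4.059960, D=e−e_prev≈0.143614; u=0·0.307062+2·(-4.059960)+3/4·0.143614≈-8.012209; next y=2/5·(-3.307062)+1/4·(-8.012209)≈-3.325877
n=5: y≈-3.325877, sp=-3, e=sp−y≈0.325877; I≈-3.734083, D=e−e_prev≈0.018815; u=0·0.325877+2·(-3.734083)+3/4·0.018815≈-7.454054; next y=2/5·(-3.325877)+1/4·(-7.454054)≈-3.193864
n=6: y≈-3.193864, sp=-3, e=sp−y≈0.193864; I≈-3.540219, D=e−e_prev≈-0.132013; u=0·0.193864+2·(-3.540219)+3/4·(-0.132013)≈-7.179447; next y=2/5·(-3.193864)+1/4·(-7.179447)≈-3.072407
n=7: y≈-3.072407, sp=-3, e=sp−y≈0.072407; I≈-3.467811, D=e−e_prev≈-0.121457; u=0·0.072407+2·(-3.467811)+3/4·(-0.121457)≈-7.026715; next y=2/5·(-3.072407)+1/4·(-7.026715)≈-2.985642
n=8: y≈-2.985642, sp=-3, e=sp−y≈-0.014358; I≈-3.482169, D=e−e_prev≈-0.086766; u=0·(-0.014358)+2·(-3.482169)+3/4·(-0.086766)≈-7.029413; next y=2/5·(-2.985642)+1/4·(-7.029413)≈-2.951610
n=9: y≈-2.951610, sp=-3, e=sp−y≈-0.048390; I≈-3.530559, D=e−e_prev≈-0.034032; u=0·(-0.048390)+2·(-3.530559)+3/4·(-0.034032)≈-7.086643; next y=2/5·(-2.951610)+1/4·(-7.086643)≈-2.952305
n=10: y≈-2.952305, sp=-3, e=sp−y≈-0.047695; I≈-3.578255, D=e−e_prev≈0.000695; u=0·(-0.047695)+2·(-3.578255)+3/4·0.000695≈-7.155989; next y=2/5·(-2.952305)+1/4·(-7.155989)≈-2.969919
n=11: y≈-2.969919, sp=2, e=sp−y≈4.969919; I≈1.391664, D=e−e_prev≈5.017614; u=0·4.969919+2·1.391664+3/4·5.017614≈6.546539; next y=2/5·(-2.969919)+1/4·6.546539≈0.448667
n=12: y≈0.448667, sp=2, e=sp−y≈1.551333; I≈2.942997, D=e−e_prev≈-3.418586; u=0·1.551333+2·2.942997+3/4·(-3.418586)≈3.322054; next y=2/5·0.448667+1/4·3.322054≈1.009980
n=13: y≈1.009980, sp=2, e=sp−y≈0.990020; I≈3.933017, D=e−e_prev≈-0.561313; u=0·0.990020+2·3.933017+3/4·(-0.561313)≈7.445048; next y=2/5·1.009980+1/4·7.445048≈2.265254

0 -3 -8.250 0.000
1 -3 -6.328 -2.063
2 -3 -8.803 -2.407
3 -3 -8.167 -3.163
4 -3 -8.012 -3.307
5 -3 -7.454 -3.326
6 -3 -7.179 -3.194
7 -3 -7.027 -3.072
8 -3 -7.029 -2.986
9 -3 -7.087 -2.952
10 -3 -7.156 -2.952
11 2 6.547 -2.970
12 2 3.322 0.449
13 2 7.445 1.010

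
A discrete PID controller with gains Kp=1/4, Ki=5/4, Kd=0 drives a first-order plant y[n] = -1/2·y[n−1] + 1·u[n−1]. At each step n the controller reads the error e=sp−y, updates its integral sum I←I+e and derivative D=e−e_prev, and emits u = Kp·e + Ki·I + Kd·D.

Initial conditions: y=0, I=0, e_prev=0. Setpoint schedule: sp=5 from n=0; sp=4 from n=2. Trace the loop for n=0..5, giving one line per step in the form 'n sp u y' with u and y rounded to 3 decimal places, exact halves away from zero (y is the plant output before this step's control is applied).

0 5 7.500 0.000
1 5 2.500 7.500
2 4 11.000 -1.250
3 4 -1.750 11.625
4 4 17.500 -7.563
5 4 -11.313 21.281

(exact arithmetic carried between steps; '≈' marks a value shown rounded to 6 d.p. or computed from one; I and e_prev carry over from the previous line; the table rounds u and y to 3 d.p., halves away from zero)
n=0: y=0, sp=5, e=sp−y=5; I=5, D=e−e_prev=5; u=1/4·5+5/4·5+0·5=7.5; next y=-1/2·0+1·7.5=7.5
n=1: y=7.5, sp=5, e=sp−y=-2.5; I=2.5, D=e−e_prev=-7.5; u=1/4·(-2.5)+5/4·2.5+0·(-7.5)=2.5; next y=-1/2·7.5+1·2.5=-1.25
n=2: y=-1.25, sp=4, e=sp−y=5.25; I=7.75, D=e−e_prev=7.75; u=1/4·5.25+5/4·7.75+0·7.75=11; next y=-1/2·(-1.25)+1·11=11.625
n=3: y=11.625, sp=4, e=sp−y=-7.625; I=0.125, D=e−e_prev=-12.875; u=1/4·(-7.625)+5/4·0.125+0·(-12.875)=-1.75; next y=-1/2·11.625+1·(-1.75)=-7.5625
n=4: y=-7.5625, sp=4, e=sp−y=11.5625; I=11.6875, D=e−e_prev=19.1875; u=1/4·11.5625+5/4·11.6875+0·19.1875=17.5; next y=-1/2·(-7.5625)+1·17.5=21.28125
n=5: y=21.28125, sp=4, e=sp−y=-17.28125; I=-5.59375, D=e−e_prev=-28.84375; u=1/4·(-17.28125)+5/4·(-5.59375)+0·(-28.84375)=-11.3125; next y=-1/2·21.28125+1·(-11.3125)=-21.953125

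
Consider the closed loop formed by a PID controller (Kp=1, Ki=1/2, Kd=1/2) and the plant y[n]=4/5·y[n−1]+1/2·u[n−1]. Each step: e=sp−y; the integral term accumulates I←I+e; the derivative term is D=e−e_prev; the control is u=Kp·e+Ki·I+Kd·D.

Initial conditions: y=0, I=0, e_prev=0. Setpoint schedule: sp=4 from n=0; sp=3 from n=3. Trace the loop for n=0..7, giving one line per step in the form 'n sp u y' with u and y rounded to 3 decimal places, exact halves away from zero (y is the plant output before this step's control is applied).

(exact arithmetic carried between steps; '≈' marks a value shown rounded to 6 d.p. or computed from one; I and e_prev carry over from the previous line; the table rounds u and y to 3 d.p., halves away from zero)
n=0: y=0, sp=4, e=sp−y=4; I=4, D=e−e_prev=4; u=1·4+1/2·4+1/2·4=8; next y=4/5·0+1/2·8=4
n=1: y=4, sp=4, e=sp−y=0; I=4, D=e−e_prev=-4; u=1·0+1/2·4+1/2·(-4)=0; next y=4/5·4+1/2·0=3.2
n=2: y=3.2, sp=4, e=sp−y=0.8; I=4.8, D=e−e_prev=0.8; u=1·0.8+1/2·4.8+1/2·0.8=3.6; next y=4/5·3.2+1/2·3.6=4.36
n=3: y=4.36, sp=3, e=sp−y=-1.36; I=3.44, D=e−e_prev=-2.16; u=1·(-1.36)+1/2·3.44+1/2·(-2.16)=-0.72; next y=4/5·4.36+1/2·(-0.72)=3.128
n=4: y=3.128, sp=3, e=sp−y=-0.128; I=3.312, D=e−e_prev=1.232; u=1·(-0.128)+1/2·3.312+1/2·1.232=2.144; next y=4/5·3.128+1/2·2.144=3.5744
n=5: y=3.5744, sp=3, e=sp−y=-0.5744; I=2.7376, D=e−e_prev=-0.4464; u=1·(-0.5744)+1/2·2.7376+1/2·(-0.4464)=0.5712; next y=4/5·3.5744+1/2·0.5712=3.14512
n=6: y=3.14512, sp=3, e=sp−y=-0.14512; I=2.59248, D=e−e_prev=0.42928; u=1·(-0.14512)+1/2·2.59248+1/2·0.42928=1.36576; next y=4/5·3.14512+1/2·1.36576=3.198976
n=7: y=3.198976, sp=3, e=sp−y=-0.198976; I=2.393504, D=e−e_prev=-0.053856; u=1·(-0.198976)+1/2·2.393504+1/2·(-0.053856)=0.970848; next y=4/5·3.198976+1/2·0.970848≈3.044605

0 4 8.000 0.000
1 4 0.000 4.000
2 4 3.600 3.200
3 3 -0.720 4.360
4 3 2.144 3.128
5 3 0.571 3.574
6 3 1.366 3.145
7 3 0.971 3.199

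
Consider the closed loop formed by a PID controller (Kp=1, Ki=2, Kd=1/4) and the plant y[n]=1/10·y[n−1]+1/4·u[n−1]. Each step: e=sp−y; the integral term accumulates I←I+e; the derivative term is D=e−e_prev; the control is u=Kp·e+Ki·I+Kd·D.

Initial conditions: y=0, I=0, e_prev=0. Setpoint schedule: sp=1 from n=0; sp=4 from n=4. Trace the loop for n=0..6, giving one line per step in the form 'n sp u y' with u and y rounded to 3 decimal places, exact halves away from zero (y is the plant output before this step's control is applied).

(exact arithmetic carried between steps; '≈' marks a value shown rounded to 6 d.p. or computed from one; I and e_prev carry over from the previous line; the table rounds u and y to 3 d.p., halves away from zero)
n=0: y=0, sp=1, e=sp−y=1; I=1, D=e−e_prev=1; u=1·1+2·1+1/4·1=3.25; next y=1/10·0+1/4·3.25=0.8125
n=1: y=0.8125, sp=1, e=sp−y=0.1875; I=1.1875, D=e−e_prev=-0.8125; u=1·0.1875+2·1.1875+1/4·(-0.8125)=2.359375; next y=1/10·0.8125+1/4·2.359375≈0.671094
n=2: y≈0.671094, sp=1, e=sp−y≈0.328906; I≈1.516406, D=e−e_prev≈0.141406; u=1·0.328906+2·1.516406+1/4·0.141406≈3.397070; next y=1/10·0.671094+1/4·3.397070≈0.916377
n=3: y≈0.916377, sp=1, e=sp−y≈0.083623; I≈1.600029, D=e−e_prev≈-0.245283; u=1·0.083623+2·1.600029+1/4·(-0.245283)≈3.222361; next y=1/10·0.916377+1/4·3.222361≈0.897228
n=4: y≈0.897228, sp=4, e=sp−y≈3.102772; I≈4.702801, D=e−e_prev≈3.019149; u=1·3.102772+2·4.702801+1/4·3.019149≈13.263162; next y=1/10·0.897228+1/4·13.263162≈3.405513
n=5: y≈3.405513, sp=4, e=sp−y≈0.594487; I≈5.297288, D=e−e_prev≈-2.508285; u=1·0.594487+2·5.297288+1/4·(-2.508285)≈10.561991; next y=1/10·3.405513+1/4·10.561991≈2.981049
n=6: y≈2.981049, sp=4, e=sp−y≈1.018951; I≈6.316239, D=e−e_prev≈0.424464; u=1·1.018951+2·6.316239+1/4·0.424464≈13.757545; next y=1/10·2.981049+1/4·13.757545≈3.737491

0 1 3.250 0.000
1 1 2.359 0.813
2 1 3.397 0.671
3 1 3.222 0.916
4 4 13.263 0.897
5 4 10.562 3.406
6 4 13.758 2.981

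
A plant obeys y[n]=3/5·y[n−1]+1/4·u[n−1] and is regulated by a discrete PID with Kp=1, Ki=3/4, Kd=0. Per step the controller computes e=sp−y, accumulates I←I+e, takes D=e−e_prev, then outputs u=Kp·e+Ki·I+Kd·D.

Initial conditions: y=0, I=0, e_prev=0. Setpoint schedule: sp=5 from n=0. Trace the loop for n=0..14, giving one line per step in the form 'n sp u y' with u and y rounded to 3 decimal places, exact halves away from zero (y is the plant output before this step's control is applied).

0 5 8.750 0.000
1 5 8.672 2.188
2 5 8.519 3.480
3 5 8.368 4.218
4 5 8.246 4.623
5 5 8.157 4.835
6 5 8.097 4.940
7 5 8.057 4.988
8 5 8.033 5.007
9 5 8.018 5.013
10 5 8.010 5.012
11 5 8.005 5.010
12 5 8.002 5.007
13 5 8.001 5.005
14 5 8.000 5.003

(exact arithmetic carried between steps; '≈' marks a value shown rounded to 6 d.p. or computed from one; I and e_prev carry over from the previous line; the table rounds u and y to 3 d.p., halves away from zero)
n=0: y=0, sp=5, e=sp−y=5; I=5, D=e−e_prev=5; u=1·5+3/4·5+0·5=8.75; next y=3/5·0+1/4·8.75=2.1875
n=1: y=2.1875, sp=5, e=sp−y=2.8125; I=7.8125, D=e−e_prev=-2.1875; u=1·2.8125+3/4·7.8125+0·(-2.1875)=8.671875; next y=3/5·2.1875+1/4·8.671875≈3.480469
n=2: y≈3.480469, sp=5, e=sp−y≈1.519531; I≈9.332031, D=e−e_prev≈-1.292969; u=1·1.519531+3/4·9.332031+0·(-1.292969)≈8.518555; next y=3/5·3.480469+1/4·8.518555≈4.217920
n=3: y≈4.217920, sp=5, e=sp−y≈0.782080; I≈10.114111, D=e−e_prev≈-0.737451; u=1·0.782080+3/4·10.114111+0·(-0.737451)≈8.367664; next y=3/5·4.217920+1/4·8.367664≈4.622668
n=4: y≈4.622668, sp=5, e=sp−y≈0.377332; I≈10.491443, D=e−e_prev≈-0.404748; u=1·0.377332+3/4·10.491443+0·(-0.404748)≈8.245915; next y=3/5·4.622668+1/4·8.245915≈4.835079
n=5: y≈4.835079, sp=5, e=sp−y≈0.164921; I≈10.656364, D=e−e_prev≈-0.212412; u=1·0.164921+3/4·10.656364+0·(-0.212412)≈8.157194; next y=3/5·4.835079+1/4·8.157194≈4.940346
n=6: y≈4.940346, sp=5, e=sp−y≈0.059654; I≈10.716018, D=e−e_prev≈-0.105267; u=1·0.059654+3/4·10.716018+0·(-0.105267)≈8.096667; next y=3/5·4.940346+1/4·8.096667≈4.988374
n=7: y≈4.988374, sp=5, e=sp−y≈0.011626; I≈10.727644, D=e−e_prev≈-0.048028; u=1·0.011626+3/4·10.727644+0·(-0.048028)≈8.057358; next y=3/5·4.988374+1/4·8.057358≈5.007364
n=8: y≈5.007364, sp=5, e=sp−y≈-0.007364; I≈10.720279, D=e−e_prev≈-0.018990; u=1·(-0.007364)+3/4·10.720279+0·(-0.018990)≈8.032845; next y=3/5·5.007364+1/4·8.032845≈5.012630
n=9: y≈5.012630, sp=5, e=sp−y≈-0.012630; I≈10.707649, D=e−e_prev≈-0.005266; u=1·(-0.012630)+3/4·10.707649+0·(-0.005266)≈8.018107; next y=3/5·5.012630+1/4·8.018107≈5.012105
n=10: y≈5.012105, sp=5, e=sp−y≈-0.012105; I≈10.695545, D=e−e_prev≈0.000525; u=1·(-0.012105)+3/4·10.695545+0·0.000525≈8.009554; next y=3/5·5.012105+1/4·8.009554≈5.009651
n=11: y≈5.009651, sp=5, e=sp−y≈-0.009651; I≈10.685893, D=e−e_prev≈0.002453; u=1·(-0.009651)+3/4·10.685893+0·0.002453≈8.004769; next y=3/5·5.009651+1/4·8.004769≈5.006983
n=12: y≈5.006983, sp=5, e=sp−y≈-0.006983; I≈10.678910, D=e−e_prev≈0.002668; u=1·(-0.006983)+3/4·10.678910+0·0.002668≈8.002200; next y=3/5·5.006983+1/4·8.002200≈5.004740
n=13: y≈5.004740, sp=5, e=sp−y≈-0.004740; I≈10.674171, D=e−e_prev≈0.002243; u=1·(-0.004740)+3/4·10.674171+0·0.002243≈8.000888; next y=3/5·5.004740+1/4·8.000888≈5.003066
n=14: y≈5.003066, sp=5, e=sp−y≈-0.003066; I≈10.671105, D=e−e_prev≈0.001674; u=1·(-0.003066)+3/4·10.671105+0·0.001674≈8.000263; next y=3/5·5.003066+1/4·8.000263≈5.001905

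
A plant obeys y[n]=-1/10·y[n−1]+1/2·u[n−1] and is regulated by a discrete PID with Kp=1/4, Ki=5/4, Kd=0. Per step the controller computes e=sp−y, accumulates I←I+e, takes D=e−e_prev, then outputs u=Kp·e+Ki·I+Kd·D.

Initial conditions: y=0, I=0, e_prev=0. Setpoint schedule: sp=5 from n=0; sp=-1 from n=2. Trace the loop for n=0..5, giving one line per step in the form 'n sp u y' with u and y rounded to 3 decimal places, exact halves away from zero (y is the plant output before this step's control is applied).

0 5 7.500 0.000
1 5 8.125 3.750
2 -1 0.781 3.688
3 -1 0.420 0.022
4 -1 -1.136 0.208
5 -1 -1.451 -0.589

(exact arithmetic carried between steps; '≈' marks a value shown rounded to 6 d.p. or computed from one; I and e_prev carry over from the previous line; the table rounds u and y to 3 d.p., halves away from zero)
n=0: y=0, sp=5, e=sp−y=5; I=5, D=e−e_prev=5; u=1/4·5+5/4·5+0·5=7.5; next y=-1/10·0+1/2·7.5=3.75
n=1: y=3.75, sp=5, e=sp−y=1.25; I=6.25, D=e−e_prev=-3.75; u=1/4·1.25+5/4·6.25+0·(-3.75)=8.125; next y=-1/10·3.75+1/2·8.125=3.6875
n=2: y=3.6875, sp=-1, e=sp−y=-4.6875; I=1.5625, D=e−e_prev=-5.9375; u=1/4·(-4.6875)+5/4·1.5625+0·(-5.9375)=0.78125; next y=-1/10·3.6875+1/2·0.78125=0.021875
n=3: y=0.021875, sp=-1, e=sp−y=-1.021875; I=0.540625, D=e−e_prev=3.665625; u=1/4·(-1.021875)+5/4·0.540625+0·3.665625≈0.420313; next y=-1/10·0.021875+1/2·0.420313≈0.207969
n=4: y≈0.207969, sp=-1, e=sp−y≈-1.207969; I≈-0.667344, D=e−e_prev≈-0.186094; u=1/4·(-1.207969)+5/4·(-0.667344)+0·(-0.186094)≈-1.136172; next y=-1/10·0.207969+1/2·(-1.136172)≈-0.588883
n=5: y≈-0.588883, sp=-1, e=sp−y≈-0.411117; I≈-1.078461, D=e−e_prev≈0.796852; u=1/4·(-0.411117)+5/4·(-1.078461)+0·0.796852≈-1.450855; next y=-1/10·(-0.588883)+1/2·(-1.450855)≈-0.666539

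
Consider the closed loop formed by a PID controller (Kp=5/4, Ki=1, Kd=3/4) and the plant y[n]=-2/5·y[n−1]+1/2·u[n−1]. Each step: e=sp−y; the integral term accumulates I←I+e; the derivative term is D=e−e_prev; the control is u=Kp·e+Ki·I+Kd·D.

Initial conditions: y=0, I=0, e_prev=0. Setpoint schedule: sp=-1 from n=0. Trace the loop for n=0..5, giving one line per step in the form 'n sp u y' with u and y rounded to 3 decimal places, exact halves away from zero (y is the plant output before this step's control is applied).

0 -1 -3.000 0.000
1 -1 1.250 -1.500
2 -1 -7.550 1.225
3 -1 8.739 -4.265
4 -1 -23.135 6.075
5 -1 37.764 -13.998

(exact arithmetic carried between steps; '≈' marks a value shown rounded to 6 d.p. or computed from one; I and e_prev carry over from the previous line; the table rounds u and y to 3 d.p., halves away from zero)
n=0: y=0, sp=-1, e=sp−y=-1; I=-1, D=e−e_prev=-1; u=5/4·(-1)+1·(-1)+3/4·(-1)=-3; next y=-2/5·0+1/2·(-3)=-1.5
n=1: y=-1.5, sp=-1, e=sp−y=0.5; I=-0.5, D=e−e_prev=1.5; u=5/4·0.5+1·(-0.5)+3/4·1.5=1.25; next y=-2/5·(-1.5)+1/2·1.25=1.225
n=2: y=1.225, sp=-1, e=sp−y=-2.225; I=-2.725, D=e−e_prev=-2.725; u=5/4·(-2.225)+1·(-2.725)+3/4·(-2.725)=-7.55; next y=-2/5·1.225+1/2·(-7.55)=-4.265
n=3: y=-4.265, sp=-1, e=sp−y=3.265; I=0.54, D=e−e_prev=5.49; u=5/4·3.265+1·0.54+3/4·5.49=8.73875; next y=-2/5·(-4.265)+1/2·8.73875=6.075375
n=4: y=6.075375, sp=-1, e=sp−y=-7.075375; I=-6.535375, D=e−e_prev=-10.340375; u=5/4·(-7.075375)+1·(-6.535375)+3/4·(-10.340375)=-23.134875; next y=-2/5·6.075375+1/2·(-23.134875)≈-13.997588
n=5: y≈-13.997588, sp=-1, e=sp−y≈12.997588; I≈6.462213, D=e−e_prev≈20.072963; u=5/4·12.997588+1·6.462213+3/4·20.072963≈37.763919; next y=-2/5·(-13.997588)+1/2·37.763919≈24.480994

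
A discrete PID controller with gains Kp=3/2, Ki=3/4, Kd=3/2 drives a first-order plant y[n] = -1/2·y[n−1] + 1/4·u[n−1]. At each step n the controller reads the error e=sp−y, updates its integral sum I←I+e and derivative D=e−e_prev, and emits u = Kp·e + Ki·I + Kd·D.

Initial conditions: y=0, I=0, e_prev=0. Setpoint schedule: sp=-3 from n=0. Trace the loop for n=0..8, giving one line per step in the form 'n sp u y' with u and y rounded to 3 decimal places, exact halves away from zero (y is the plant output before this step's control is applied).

(exact arithmetic carried between steps; '≈' marks a value shown rounded to 6 d.p. or computed from one; I and e_prev carry over from the previous line; the table rounds u and y to 3 d.p., halves away from zero)
n=0: y=0, sp=-3, e=sp−y=-3; I=-3, D=e−e_prev=-3; u=3/2·(-3)+3/4·(-3)+3/2·(-3)=-11.25; next y=-1/2·0+1/4·(-11.25)=-2.8125
n=1: y=-2.8125, sp=-3, e=sp−y=-0.1875; I=-3.1875, D=e−e_prev=2.8125; u=3/2·(-0.1875)+3/4·(-3.1875)+3/2·2.8125=1.546875; next y=-1/2·(-2.8125)+1/4·1.546875≈1.792969
n=2: y≈1.792969, sp=-3, e=sp−y≈-4.792969; I≈-7.980469, D=e−e_prev≈-4.605469; u=3/2·(-4.792969)+3/4·(-7.980469)+3/2·(-4.605469)≈-20.083008; next y=-1/2·1.792969+1/4·(-20.083008)≈-5.917236
n=3: y≈-5.917236, sp=-3, e=sp−y≈2.917236; I≈-5.063232, D=e−e_prev≈7.710205; u=3/2·2.917236+3/4·(-5.063232)+3/2·7.710205≈12.143738; next y=-1/2·(-5.917236)+1/4·12.143738≈5.994553
n=4: y≈5.994553, sp=-3, e=sp−y≈-8.994553; I≈-14.057785, D=e−e_prev≈-11.911789; u=3/2·(-8.994553)+3/4·(-14.057785)+3/2·(-11.911789)≈-41.902851; next y=-1/2·5.994553+1/4·(-41.902851)≈-13.472989
n=5: y≈-13.472989, sp=-3, e=sp−y≈10.472989; I≈-3.584796, D=e−e_prev≈19.467542; u=3/2·10.472989+3/4·(-3.584796)+3/2·19.467542≈42.222199; next y=-1/2·(-13.472989)+1/4·42.222199≈17.292044
n=6: y≈17.292044, sp=-3, e=sp−y≈-20.292044; I≈-23.876840, D=e−e_prev≈-30.765033; u=3/2·(-20.292044)+3/4·(-23.876840)+3/2·(-30.765033)≈-94.493247; next y=-1/2·17.292044+1/4·(-94.493247)≈-32.269334
n=7: y≈-32.269334, sp=-3, e=sp−y≈29.269334; I≈5.392494, D=e−e_prev≈49.561378; u=3/2·29.269334+3/4·5.392494+3/2·49.561378≈122.290438; next y=-1/2·(-32.269334)+1/4·122.290438≈46.707277
n=8: y≈46.707277, sp=-3, e=sp−y≈-49.707277; I≈-44.314783, D=e−e_prev≈-78.976610; u=3/2·(-49.707277)+3/4·(-44.314783)+3/2·(-78.976610)≈-226.261918; next y=-1/2·46.707277+1/4·(-226.261918)≈-79.919118

0 -3 -11.250 0.000
1 -3 1.547 -2.813
2 -3 -20.083 1.793
3 -3 12.144 -5.917
4 -3 -41.903 5.995
5 -3 42.222 -13.473
6 -3 -94.493 17.292
7 -3 122.290 -32.269
8 -3 -226.262 46.707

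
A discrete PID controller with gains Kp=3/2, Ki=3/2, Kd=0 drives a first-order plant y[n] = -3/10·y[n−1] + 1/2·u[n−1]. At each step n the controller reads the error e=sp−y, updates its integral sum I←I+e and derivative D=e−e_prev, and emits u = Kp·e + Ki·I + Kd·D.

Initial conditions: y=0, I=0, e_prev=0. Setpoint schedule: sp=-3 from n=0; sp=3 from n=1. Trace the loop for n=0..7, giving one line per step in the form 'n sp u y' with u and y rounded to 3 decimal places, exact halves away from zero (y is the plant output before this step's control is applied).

(exact arithmetic carried between steps; '≈' marks a value shown rounded to 6 d.p. or computed from one; I and e_prev carry over from the previous line; the table rounds u and y to 3 d.p., halves away from zero)
n=0: y=0, sp=-3, e=sp−y=-3; I=-3, D=e−e_prev=-3; u=3/2·(-3)+3/2·(-3)+0·(-3)=-9; next y=-3/10·0+1/2·(-9)=-4.5
n=1: y=-4.5, sp=3, e=sp−y=7.5; I=4.5, D=e−e_prev=10.5; u=3/2·7.5+3/2·4.5+0·10.5=18; next y=-3/10·(-4.5)+1/2·18=10.35
n=2: y=10.35, sp=3, e=sp−y=-7.35; I=-2.85, D=e−e_prev=-14.85; u=3/2·(-7.35)+3/2·(-2.85)+0·(-14.85)=-15.3; next y=-3/10·10.35+1/2·(-15.3)=-10.755
n=3: y=-10.755, sp=3, e=sp−y=13.755; I=10.905, D=e−e_prev=21.105; u=3/2·13.755+3/2·10.905+0·21.105=36.99; next y=-3/10·(-10.755)+1/2·36.99=21.7215
n=4: y=21.7215, sp=3, e=sp−y=-18.7215; I=-7.8165, D=e−e_prev=-32.4765; u=3/2·(-18.7215)+3/2·(-7.8165)+0·(-32.4765)=-39.807; next y=-3/10·21.7215+1/2·(-39.807)=-26.41995
n=5: y=-26.41995, sp=3, e=sp−y=29.41995; I=21.60345, D=e−e_prev=48.14145; u=3/2·29.41995+3/2·21.60345+0·48.14145=76.5351; next y=-3/10·(-26.41995)+1/2·76.5351=46.193535
n=6: y=46.193535, sp=3, e=sp−y=-43.193535; I=-21.590085, D=e−e_prev=-72.613485; u=3/2·(-43.193535)+3/2·(-21.590085)+0·(-72.613485)=-97.17543; next y=-3/10·46.193535+1/2·(-97.17543)≈-62.445776
n=7: y≈-62.445776, sp=3, e=sp−y≈65.445776; I≈43.855691, D=e−e_prev≈108.639311; u=3/2·65.445776+3/2·43.855691+0·108.639311≈163.952199; next y=-3/10·(-62.445776)+1/2·163.952199≈100.709832

0 -3 -9.000 0.000
1 3 18.000 -4.500
2 3 -15.300 10.350
3 3 36.990 -10.755
4 3 -39.807 21.722
5 3 76.535 -26.420
6 3 -97.175 46.194
7 3 163.952 -62.446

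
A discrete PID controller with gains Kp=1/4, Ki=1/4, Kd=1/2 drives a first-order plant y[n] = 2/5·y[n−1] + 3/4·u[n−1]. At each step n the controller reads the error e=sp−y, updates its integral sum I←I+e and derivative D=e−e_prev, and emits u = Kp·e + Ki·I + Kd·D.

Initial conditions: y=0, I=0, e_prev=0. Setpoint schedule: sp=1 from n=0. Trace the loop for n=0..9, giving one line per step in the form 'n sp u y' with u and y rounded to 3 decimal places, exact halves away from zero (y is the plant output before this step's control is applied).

(exact arithmetic carried between steps; '≈' marks a value shown rounded to 6 d.p. or computed from one; I and e_prev carry over from the previous line; the table rounds u and y to 3 d.p., halves away from zero)
n=0: y=0, sp=1, e=sp−y=1; I=1, D=e−e_prev=1; u=1/4·1+1/4·1+1/2·1=1; next y=2/5·0+3/4·1=0.75
n=1: y=0.75, sp=1, e=sp−y=0.25; I=1.25, D=e−e_prev=-0.75; u=1/4·0.25+1/4·1.25+1/2·(-0.75)=0; next y=2/5·0.75+3/4·0=0.3
n=2: y=0.3, sp=1, e=sp−y=0.7; I=1.95, D=e−e_prev=0.45; u=1/4·0.7+1/4·1.95+1/2·0.45=0.8875; next y=2/5·0.3+3/4·0.8875=0.785625
n=3: y=0.785625, sp=1, e=sp−y=0.214375; I=2.164375, D=e−e_prev=-0.485625; u=1/4·0.214375+1/4·2.164375+1/2·(-0.485625)=0.351875; next y=2/5·0.785625+3/4·0.351875≈0.578156
n=4: y≈0.578156, sp=1, e=sp−y≈0.421844; I≈2.586219, D=e−e_prev≈0.207469; u=1/4·0.421844+1/4·2.586219+1/2·0.207469≈0.85575; next y=2/5·0.578156+3/4·0.85575≈0.873075
n=5: y=0.873075, sp=1, e=sp−y=0.126925; I≈2.713144, D=e−e_prev≈-0.294919; u=1/4·0.126925+1/4·2.713144+1/2·(-0.294919)≈0.562558; next y=2/5·0.873075+3/4·0.562558≈0.771148
n=6: y≈0.771148, sp=1, e=sp−y≈0.228852; I≈2.941995, D=e−e_prev≈0.101927; u=1/4·0.228852+1/4·2.941995+1/2·0.101927≈0.843675; next y=2/5·0.771148+3/4·0.843675≈0.941216
n=7: y≈0.941216, sp=1, e=sp−y≈0.058784; I≈3.000780, D=e−e_prev≈-0.170067; u=1/4·0.058784+1/4·3.000780+1/2·(-0.170067)≈0.679857; next y=2/5·0.941216+3/4·0.679857≈0.886379
n=8: y≈0.886379, sp=1, e=sp−y≈0.113621; I≈3.114400, D=e−e_prev≈0.054836; u=1/4·0.113621+1/4·3.114400+1/2·0.054836≈0.834423; next y=2/5·0.886379+3/4·0.834423≈0.980369
n=9: y≈0.980369, sp=1, e=sp−y≈0.019631; I≈3.134031, D=e−e_prev≈-0.093990; u=1/4·0.019631+1/4·3.134031+1/2·(-0.093990)≈0.741420; next y=2/5·0.980369+3/4·0.741420≈0.948213

0 1 1.000 0.000
1 1 0.000 0.750
2 1 0.888 0.300
3 1 0.352 0.786
4 1 0.856 0.578
5 1 0.563 0.873
6 1 0.844 0.771
7 1 0.680 0.941
8 1 0.834 0.886
9 1 0.741 0.980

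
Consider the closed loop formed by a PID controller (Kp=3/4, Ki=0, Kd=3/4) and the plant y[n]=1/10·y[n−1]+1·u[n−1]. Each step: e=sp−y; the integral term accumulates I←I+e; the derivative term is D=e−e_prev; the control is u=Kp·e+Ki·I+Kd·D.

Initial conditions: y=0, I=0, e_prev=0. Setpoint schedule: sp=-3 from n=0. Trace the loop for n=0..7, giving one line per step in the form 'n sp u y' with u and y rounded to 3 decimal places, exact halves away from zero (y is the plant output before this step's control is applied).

(exact arithmetic carried between steps; '≈' marks a value shown rounded to 6 d.p. or computed from one; I and e_prev carry over from the previous line; the table rounds u and y to 3 d.p., halves away from zero)
n=0: y=0, sp=-3, e=sp−y=-3; I=-3, D=e−e_prev=-3; u=3/4·(-3)+0·(-3)+3/4·(-3)=-4.5; next y=1/10·0+1·(-4.5)=-4.5
n=1: y=-4.5, sp=-3, e=sp−y=1.5; I=-1.5, D=e−e_prev=4.5; u=3/4·1.5+0·(-1.5)+3/4·4.5=4.5; next y=1/10·(-4.5)+1·4.5=4.05
n=2: y=4.05, sp=-3, e=sp−y=-7.05; I=-8.55, D=e−e_prev=-8.55; u=3/4·(-7.05)+0·(-8.55)+3/4·(-8.55)=-11.7; next y=1/10·4.05+1·(-11.7)=-11.295
n=3: y=-11.295, sp=-3, e=sp−y=8.295; I=-0.255, D=e−e_prev=15.345; u=3/4·8.295+0·(-0.255)+3/4·15.345=17.73; next y=1/10·(-11.295)+1·17.73=16.6005
n=4: y=16.6005, sp=-3, e=sp−y=-19.6005; I=-19.8555, D=e−e_prev=-27.8955; u=3/4·(-19.6005)+0·(-19.8555)+3/4·(-27.8955)=-35.622; next y=1/10·16.6005+1·(-35.622)=-33.96195
n=5: y=-33.96195, sp=-3, e=sp−y=30.96195; I=11.10645, D=e−e_prev=50.56245; u=3/4·30.96195+0·11.10645+3/4·50.56245=61.1433; next y=1/10·(-33.96195)+1·61.1433=57.747105
n=6: y=57.747105, sp=-3, e=sp−y=-60.747105; I=-49.640655, D=e−e_prev=-91.709055; u=3/4·(-60.747105)+0·(-49.640655)+3/4·(-91.709055)=-114.34212; next y=1/10·57.747105+1·(-114.34212)≈-108.567410
n=7: y≈-108.567410, sp=-3, e=sp−y≈105.567410; I≈55.926755, D=e−e_prev≈166.314515; u=3/4·105.567410+0·55.926755+3/4·166.314515≈203.911443; next y=1/10·(-108.567410)+1·203.911443≈193.054702

0 -3 -4.500 0.000
1 -3 4.500 -4.500
2 -3 -11.700 4.050
3 -3 17.730 -11.295
4 -3 -35.622 16.601
5 -3 61.143 -33.962
6 -3 -114.342 57.747
7 -3 203.911 -108.567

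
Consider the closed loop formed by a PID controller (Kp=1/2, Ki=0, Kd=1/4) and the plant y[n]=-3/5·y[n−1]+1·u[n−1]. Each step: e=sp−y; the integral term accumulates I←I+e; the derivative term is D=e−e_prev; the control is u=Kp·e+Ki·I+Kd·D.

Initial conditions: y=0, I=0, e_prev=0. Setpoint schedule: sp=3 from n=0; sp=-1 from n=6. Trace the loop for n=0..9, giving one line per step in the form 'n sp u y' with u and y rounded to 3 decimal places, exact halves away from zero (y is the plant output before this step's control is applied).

(exact arithmetic carried between steps; '≈' marks a value shown rounded to 6 d.p. or computed from one; I and e_prev carry over from the previous line; the table rounds u and y to 3 d.p., halves away from zero)
n=0: y=0, sp=3, e=sp−y=3; I=3, D=e−e_prev=3; u=1/2·3+0·3+1/4·3=2.25; next y=-3/5·0+1·2.25=2.25
n=1: y=2.25, sp=3, e=sp−y=0.75; I=3.75, D=e−e_prev=-2.25; u=1/2·0.75+0·3.75+1/4·(-2.25)=-0.1875; next y=-3/5·2.25+1·(-0.1875)=-1.5375
n=2: y=-1.5375, sp=3, e=sp−y=4.5375; I=8.2875, D=e−e_prev=3.7875; u=1/2·4.5375+0·8.2875+1/4·3.7875=3.215625; next y=-3/5·(-1.5375)+1·3.215625=4.138125
n=3: y=4.138125, sp=3, e=sp−y=-1.138125; I=7.149375, D=e−e_prev=-5.675625; u=1/2·(-1.138125)+0·7.149375+1/4·(-5.675625)≈-1.987969; next y=-3/5·4.138125+1·(-1.987969)≈-4.470844
n=4: y≈-4.470844, sp=3, e=sp−y≈7.470844; I≈14.620219, D=e−e_prev≈8.608969; u=1/2·7.470844+0·14.620219+1/4·8.608969≈5.887664; next y=-3/5·(-4.470844)+1·5.887664≈8.570170
n=5: y≈8.570170, sp=3, e=sp−y≈-5.570170; I≈9.050048, D=e−e_prev≈-13.041014; u=1/2·(-5.570170)+0·9.050048+1/4·(-13.041014)≈-6.045339; next y=-3/5·8.570170+1·(-6.045339)≈-11.187441
n=6: y≈-11.187441, sp=-1, e=sp−y≈10.187441; I≈19.237489, D=e−e_prev≈15.757611; u=1/2·10.187441+0·19.237489+1/4·15.757611≈9.033123; next y=-3/5·(-11.187441)+1·9.033123≈15.745588
n=7: y≈15.745588, sp=-1, e=sp−y≈-16.745588; I≈2.491902, D=e−e_prev≈-26.933029; u=1/2·(-16.745588)+0·2.491902+1/4·(-26.933029)≈-15.106051; next y=-3/5·15.745588+1·(-15.106051)≈-24.553404
n=8: y≈-24.553404, sp=-1, e=sp−y≈23.553404; I≈26.045305, D=e−e_prev≈40.298991; u=1/2·23.553404+0·26.045305+1/4·40.298991≈21.851450; next y=-3/5·(-24.553404)+1·21.851450≈36.583492
n=9: y≈36.583492, sp=-1, e=sp−y≈-37.583492; I≈-11.538187, D=e−e_prev≈-61.136896; u=1/2·(-37.583492)+0·(-11.538187)+1/4·(-61.136896)≈-34.075970; next y=-3/5·36.583492+1·(-34.075970)≈-56.026065

0 3 2.250 0.000
1 3 -0.188 2.250
2 3 3.216 -1.538
3 3 -1.988 4.138
4 3 5.888 -4.471
5 3 -6.045 8.570
6 -1 9.033 -11.187
7 -1 -15.106 15.746
8 -1 21.851 -24.553
9 -1 -34.076 36.583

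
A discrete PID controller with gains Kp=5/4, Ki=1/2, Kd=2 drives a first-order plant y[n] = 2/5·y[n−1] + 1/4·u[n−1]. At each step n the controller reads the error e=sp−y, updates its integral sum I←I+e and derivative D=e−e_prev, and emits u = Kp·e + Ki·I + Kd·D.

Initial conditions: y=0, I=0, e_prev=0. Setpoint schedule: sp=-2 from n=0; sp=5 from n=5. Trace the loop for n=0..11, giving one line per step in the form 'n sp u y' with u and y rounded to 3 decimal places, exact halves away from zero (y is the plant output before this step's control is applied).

(exact arithmetic carried between steps; '≈' marks a value shown rounded to 6 d.p. or computed from one; I and e_prev carry over from the previous line; the table rounds u and y to 3 d.p., halves away from zero)
n=0: y=0, sp=-2, e=sp−y=-2; I=-2, D=e−e_prev=-2; u=5/4·(-2)+1/2·(-2)+2·(-2)=-7.5; next y=2/5·0+1/4·(-7.5)=-1.875
n=1: y=-1.875, sp=-2, e=sp−y=-0.125; I=-2.125, D=e−e_prev=1.875; u=5/4·(-0.125)+1/2·(-2.125)+2·1.875=2.53125; next y=2/5·(-1.875)+1/4·2.53125≈-0.117188
n=2: y≈-0.117188, sp=-2, e=sp−y≈-1.882813; I≈-4.007813, D=e−e_prev≈-1.757813; u=5/4·(-1.882813)+1/2·(-4.007813)+2·(-1.757813)≈-7.873047; next y=2/5·(-0.117188)+1/4·(-7.873047)≈-2.015137
n=3: y≈-2.015137, sp=-2, e=sp−y≈0.015137; I≈-3.992676, D=e−e_prev≈1.897949; u=5/4·0.015137+1/2·(-3.992676)+2·1.897949≈1.818481; next y=2/5·(-2.015137)+1/4·1.818481≈-0.351434
n=4: y≈-0.351434, sp=-2, e=sp−y≈-1.648566; I≈-5.641241, D=e−e_prev≈-1.663702; u=5/4·(-1.648566)+1/2·(-5.641241)+2·(-1.663702)≈-8.208733; next y=2/5·(-0.351434)+1/4·(-8.208733)≈-2.192757
n=5: y≈-2.192757, sp=5, e=sp−y≈7.192757; I≈1.551515, D=e−e_prev≈8.841323; u=5/4·7.192757+1/2·1.551515+2·8.841323≈27.449349; next y=2/5·(-2.192757)+1/4·27.449349≈5.985234
n=6: y≈5.985234, sp=5, e=sp−y≈-0.985234; I≈0.566281, D=e−e_prev≈-8.177991; u=5/4·(-0.985234)+1/2·0.566281+2·(-8.177991)≈-17.304385; next y=2/5·5.985234+1/4·(-17.304385)≈-1.932003
n=7: y≈-1.932003, sp=5, e=sp−y≈6.932003; I≈7.498283, D=e−e_prev≈7.917237; u=5/4·6.932003+1/2·7.498283+2·7.917237≈28.248619; next y=2/5·(-1.932003)+1/4·28.248619≈6.289354
n=8: y≈6.289354, sp=5, e=sp−y≈-1.289354; I≈6.208930, D=e−e_prev≈-8.221356; u=5/4·(-1.289354)+1/2·6.208930+2·(-8.221356)≈-14.949940; next y=2/5·6.289354+1/4·(-14.949940)≈-1.221743
n=9: y≈-1.221743, sp=5, e=sp−y≈6.221743; I≈12.430673, D=e−e_prev≈7.511097; u=5/4·6.221743+1/2·12.430673+2·7.511097≈29.014710; next y=2/5·(-1.221743)+1/4·29.014710≈6.764980
n=10: y≈6.764980, sp=5, e=sp−y≈-1.764980; I≈10.665693, D=e−e_prev≈-7.986724; u=5/4·(-1.764980)+1/2·10.665693+2·(-7.986724)≈-12.846826; next y=2/5·6.764980+1/4·(-12.846826)≈-0.505714
n=11: y≈-0.505714, sp=5, e=sp−y≈5.505714; I≈16.171407, D=e−e_prev≈7.270695; u=5/4·5.505714+1/2·16.171407+2·7.270695≈29.509236; next y=2/5·(-0.505714)+1/4·29.509236≈7.175023

0 -2 -7.500 0.000
1 -2 2.531 -1.875
2 -2 -7.873 -0.117
3 -2 1.818 -2.015
4 -2 -8.209 -0.351
5 5 27.449 -2.193
6 5 -17.304 5.985
7 5 28.249 -1.932
8 5 -14.950 6.289
9 5 29.015 -1.222
10 5 -12.847 6.765
11 5 29.509 -0.506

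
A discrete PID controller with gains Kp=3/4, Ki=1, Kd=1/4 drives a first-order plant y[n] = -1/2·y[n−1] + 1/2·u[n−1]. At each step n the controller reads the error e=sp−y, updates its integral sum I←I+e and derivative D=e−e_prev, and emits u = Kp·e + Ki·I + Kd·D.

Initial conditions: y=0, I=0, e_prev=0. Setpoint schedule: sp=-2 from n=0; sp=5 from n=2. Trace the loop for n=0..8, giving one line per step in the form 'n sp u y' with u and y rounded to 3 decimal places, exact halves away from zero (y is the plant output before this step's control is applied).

(exact arithmetic carried between steps; '≈' marks a value shown rounded to 6 d.p. or computed from one; I and e_prev carry over from the previous line; the table rounds u and y to 3 d.p., halves away from zero)
n=0: y=0, sp=-2, e=sp−y=-2; I=-2, D=e−e_prev=-2; u=3/4·(-2)+1·(-2)+1/4·(-2)=-4; next y=-1/2·0+1/2·(-4)=-2
n=1: y=-2, sp=-2, e=sp−y=0; I=-2, D=e−e_prev=2; u=3/4·0+1·(-2)+1/4·2=-1.5; next y=-1/2·(-2)+1/2·(-1.5)=0.25
n=2: y=0.25, sp=5, e=sp−y=4.75; I=2.75, D=e−e_prev=4.75; u=3/4·4.75+1·2.75+1/4·4.75=7.5; next y=-1/2·0.25+1/2·7.5=3.625
n=3: y=3.625, sp=5, e=sp−y=1.375; I=4.125, D=e−e_prev=-3.375; u=3/4·1.375+1·4.125+1/4·(-3.375)=4.3125; next y=-1/2·3.625+1/2·4.3125=0.34375
n=4: y=0.34375, sp=5, e=sp−y=4.65625; I=8.78125, D=e−e_prev=3.28125; u=3/4·4.65625+1·8.78125+1/4·3.28125=13.09375; next y=-1/2·0.34375+1/2·13.09375=6.375
n=5: y=6.375, sp=5, e=sp−y=-1.375; I=7.40625, D=e−e_prev=-6.03125; u=3/4·(-1.375)+1·7.40625+1/4·(-6.03125)≈4.867188; next y=-1/2·6.375+1/2·4.867188≈-0.753906
n=6: y≈-0.753906, sp=5, e=sp−y≈5.753906; I≈13.160156, D=e−e_prev≈7.128906; u=3/4·5.753906+1·13.160156+1/4·7.128906≈19.257813; next y=-1/2·(-0.753906)+1/2·19.257813≈10.005859
n=7: y≈10.005859, sp=5, e=sp−y≈-5.005859; I≈8.154297, D=e−e_prev≈-10.759766; u=3/4·(-5.005859)+1·8.154297+1/4·(-10.759766)≈1.709961; next y=-1/2·10.005859+1/2·1.709961≈-4.147949
n=8: y≈-4.147949, sp=5, e=sp−y≈9.147949; I≈17.302246, D=e−e_prev≈14.153809; u=3/4·9.147949+1·17.302246+1/4·14.153809≈27.701660; next y=-1/2·(-4.147949)+1/2·27.701660≈15.924805

0 -2 -4.000 0.000
1 -2 -1.500 -2.000
2 5 7.500 0.250
3 5 4.313 3.625
4 5 13.094 0.344
5 5 4.867 6.375
6 5 19.258 -0.754
7 5 1.710 10.006
8 5 27.702 -4.148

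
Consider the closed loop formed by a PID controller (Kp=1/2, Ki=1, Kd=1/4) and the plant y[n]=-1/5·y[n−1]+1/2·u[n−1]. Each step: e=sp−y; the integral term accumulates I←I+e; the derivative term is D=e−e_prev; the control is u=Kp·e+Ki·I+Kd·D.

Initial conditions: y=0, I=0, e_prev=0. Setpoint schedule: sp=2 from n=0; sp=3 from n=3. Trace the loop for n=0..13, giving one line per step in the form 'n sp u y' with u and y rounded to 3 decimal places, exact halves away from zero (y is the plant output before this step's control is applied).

(exact arithmetic carried between steps; '≈' marks a value shown rounded to 6 d.p. or computed from one; I and e_prev carry over from the previous line; the table rounds u and y to 3 d.p., halves away from zero)
n=0: y=0, sp=2, e=sp−y=2; I=2, D=e−e_prev=2; u=1/2·2+1·2+1/4·2=3.5; next y=-1/5·0+1/2·3.5=1.75
n=1: y=1.75, sp=2, e=sp−y=0.25; I=2.25, D=e−e_prev=-1.75; u=1/2·0.25+1·2.25+1/4·(-1.75)=1.9375; next y=-1/5·1.75+1/2·1.9375=0.61875
n=2: y=0.61875, sp=2, e=sp−y=1.38125; I=3.63125, D=e−e_prev=1.13125; u=1/2·1.38125+1·3.63125+1/4·1.13125≈4.604688; next y=-1/5·0.61875+1/2·4.604688≈2.178594
n=3: y≈2.178594, sp=3, e=sp−y≈0.821406; I≈4.452656, D=e−e_prev≈-0.559844; u=1/2·0.821406+1·4.452656+1/4·(-0.559844)≈4.723398; next y=-1/5·2.178594+1/2·4.723398≈1.925980
n=4: y≈1.925980, sp=3, e=sp−y≈1.074020; I≈5.526676, D=e−e_prev≈0.252613; u=1/2·1.074020+1·5.526676+1/4·0.252613≈6.126839; next y=-1/5·1.925980+1/2·6.126839≈2.678223
n=5: y≈2.678223, sp=3, e=sp−y≈0.321777; I≈5.848452, D=e−e_prev≈-0.752243; u=1/2·0.321777+1·5.848452+1/4·(-0.752243)≈5.821280; next y=-1/5·2.678223+1/2·5.821280≈2.374995
n=6: y≈2.374995, sp=3, e=sp−y≈0.625005; I≈6.473457, D=e−e_prev≈0.303228; u=1/2·0.625005+1·6.473457+1/4·0.303228≈6.861766; next y=-1/5·2.374995+1/2·6.861766≈2.955884
n=7: y≈2.955884, sp=3, e=sp−y≈0.044116; I≈6.517573, D=e−e_prev≈-0.580889; u=1/2·0.044116+1·6.517573+1/4·(-0.580889)≈6.394409; next y=-1/5·2.955884+1/2·6.394409≈2.606028
n=8: y≈2.606028, sp=3, e=sp−y≈0.393972; I≈6.911545, D=e−e_prev≈0.349857; u=1/2·0.393972+1·6.911545+1/4·0.349857≈7.195996; next y=-1/5·2.606028+1/2·7.195996≈3.076792
n=9: y≈3.076792, sp=3, e=sp−y≈-0.076792; I≈6.834753, D=e−e_prev≈-0.470765; u=1/2·(-0.076792)+1·6.834753+1/4·(-0.470765)≈6.678666; next y=-1/5·3.076792+1/2·6.678666≈2.723974
n=10: y≈2.723974, sp=3, e=sp−y≈0.276026; I≈7.110779, D=e−e_prev≈0.352818; u=1/2·0.276026+1·7.110779+1/4·0.352818≈7.336996; next y=-1/5·2.723974+1/2·7.336996≈3.123703
n=11: y≈3.123703, sp=3, e=sp−y≈-0.123703; I≈6.987076, D=e−e_prev≈-0.399729; u=1/2·(-0.123703)+1·6.987076+1/4·(-0.399729)≈6.825292; next y=-1/5·3.123703+1/2·6.825292≈2.787905
n=12: y≈2.787905, sp=3, e=sp−y≈0.212095; I≈7.199170, D=e−e_prev≈0.335798; u=1/2·0.212095+1·7.199170+1/4·0.335798≈7.389167; next y=-1/5·2.787905+1/2·7.389167≈3.137003
n=13: y≈3.137003, sp=3, e=sp−y≈-0.137003; I≈7.062168, D=e−e_prev≈-0.349097; u=1/2·(-0.137003)+1·7.062168+1/4·(-0.349097)≈6.906392; next y=-1/5·3.137003+1/2·6.906392≈2.825796

0 2 3.500 0.000
1 2 1.938 1.750
2 2 4.605 0.619
3 3 4.723 2.179
4 3 6.127 1.926
5 3 5.821 2.678
6 3 6.862 2.375
7 3 6.394 2.956
8 3 7.196 2.606
9 3 6.679 3.077
10 3 7.337 2.724
11 3 6.825 3.124
12 3 7.389 2.788
13 3 6.906 3.137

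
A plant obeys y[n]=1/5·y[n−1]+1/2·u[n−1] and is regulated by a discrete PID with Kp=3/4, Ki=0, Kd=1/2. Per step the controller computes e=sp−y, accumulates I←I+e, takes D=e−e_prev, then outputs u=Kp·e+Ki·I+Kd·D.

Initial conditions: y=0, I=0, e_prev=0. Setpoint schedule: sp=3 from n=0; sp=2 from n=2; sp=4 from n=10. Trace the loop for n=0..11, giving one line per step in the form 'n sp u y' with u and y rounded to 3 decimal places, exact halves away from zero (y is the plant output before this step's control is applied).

0 3 3.750 0.000
1 3 -0.094 1.875
2 2 1.527 0.328
3 2 0.627 0.829
4 2 1.315 0.480
5 2 0.798 0.754
6 2 1.190 0.550
7 2 0.894 0.705
8 2 1.118 0.588
9 2 0.949 0.676
10 4 3.576 0.610
11 4 0.917 1.910

(exact arithmetic carried between steps; '≈' marks a value shown rounded to 6 d.p. or computed from one; I and e_prev carry over from the previous line; the table rounds u and y to 3 d.p., halves away from zero)
n=0: y=0, sp=3, e=sp−y=3; I=3, D=e−e_prev=3; u=3/4·3+0·3+1/2·3=3.75; next y=1/5·0+1/2·3.75=1.875
n=1: y=1.875, sp=3, e=sp−y=1.125; I=4.125, D=e−e_prev=-1.875; u=3/4·1.125+0·4.125+1/2·(-1.875)=-0.09375; next y=1/5·1.875+1/2·(-0.09375)=0.328125
n=2: y=0.328125, sp=2, e=sp−y=1.671875; I=5.796875, D=e−e_prev=0.546875; u=3/4·1.671875+0·5.796875+1/2·0.546875≈1.527344; next y=1/5·0.328125+1/2·1.527344≈0.829297
n=3: y≈0.829297, sp=2, e=sp−y≈1.170703; I≈6.967578, D=e−e_prev≈-0.501172; u=3/4·1.170703+0·6.967578+1/2·(-0.501172)≈0.627441; next y=1/5·0.829297+1/2·0.627441≈0.479580
n=4: y≈0.479580, sp=2, e=sp−y≈1.520420; I≈8.487998, D=e−e_prev≈0.349717; u=3/4·1.520420+0·8.487998+1/2·0.349717≈1.315173; next y=1/5·0.479580+1/2·1.315173≈0.753503
n=5: y≈0.753503, sp=2, e=sp−y≈1.246497; I≈9.734495, D=e−e_prev≈-0.273923; u=3/4·1.246497+0·9.734495+1/2·(-0.273923)≈0.797912; next y=1/5·0.753503+1/2·0.797912≈0.549656
n=6: y≈0.549656, sp=2, e=sp−y≈1.450344; I≈11.184839, D=e−e_prev≈0.203846; u=3/4·1.450344+0·11.184839+1/2·0.203846≈1.189681; next y=1/5·0.549656+1/2·1.189681≈0.704772
n=7: y≈0.704772, sp=2, e=sp−y≈1.295228; I≈12.480067, D=e−e_prev≈-0.155115; u=3/4·1.295228+0·12.480067+1/2·(-0.155115)≈0.893864; next y=1/5·0.704772+1/2·0.893864≈0.587886
n=8: y≈0.587886, sp=2, e=sp−y≈1.412114; I≈13.892181, D=e−e_prev≈0.116886; u=3/4·1.412114+0·13.892181+1/2·0.116886≈1.117528; next y=1/5·0.587886+1/2·1.117528≈0.676341
n=9: y≈0.676341, sp=2, e=sp−y≈1.323659; I≈15.215840, D=e−e_prev≈-0.088455; u=3/4·1.323659+0·15.215840+1/2·(-0.088455)≈0.948516; next y=1/5·0.676341+1/2·0.948516≈0.609526
n=10: y≈0.609526, sp=4, e=sp−y≈3.390474; I≈18.606313, D=e−e_prev≈2.066815; u=3/4·3.390474+0·18.606313+1/2·2.066815≈3.576263; next y=1/5·0.609526+1/2·3.576263≈1.910037
n=11: y≈1.910037, sp=4, e=sp−y≈2.089963; I≈20.696277, D=e−e_prev≈-1.300510; u=3/4·2.089963+0·20.696277+1/2·(-1.300510)≈0.917218; next y=1/5·1.910037+1/2·0.917218≈0.840616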